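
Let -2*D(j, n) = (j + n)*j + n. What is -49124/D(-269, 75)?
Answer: 98248/52261 ≈ 1.8799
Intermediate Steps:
D(j, n) = -n/2 - j*(j + n)/2 (D(j, n) = -((j + n)*j + n)/2 = -(j*(j + n) + n)/2 = -(n + j*(j + n))/2 = -n/2 - j*(j + n)/2)
-49124/D(-269, 75) = -49124/(-1/2*75 - 1/2*(-269)**2 - 1/2*(-269)*75) = -49124/(-75/2 - 1/2*72361 + 20175/2) = -49124/(-75/2 - 72361/2 + 20175/2) = -49124/(-52261/2) = -49124*(-2/52261) = 98248/52261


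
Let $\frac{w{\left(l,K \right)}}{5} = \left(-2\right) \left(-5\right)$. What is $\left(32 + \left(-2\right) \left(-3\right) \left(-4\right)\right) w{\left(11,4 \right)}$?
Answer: $400$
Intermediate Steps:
$w{\left(l,K \right)} = 50$ ($w{\left(l,K \right)} = 5 \left(\left(-2\right) \left(-5\right)\right) = 5 \cdot 10 = 50$)
$\left(32 + \left(-2\right) \left(-3\right) \left(-4\right)\right) w{\left(11,4 \right)} = \left(32 + \left(-2\right) \left(-3\right) \left(-4\right)\right) 50 = \left(32 + 6 \left(-4\right)\right) 50 = \left(32 - 24\right) 50 = 8 \cdot 50 = 400$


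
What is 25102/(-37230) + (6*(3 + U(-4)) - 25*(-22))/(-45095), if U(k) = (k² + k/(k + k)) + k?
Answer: -115591358/167888685 ≈ -0.68850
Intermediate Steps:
U(k) = ½ + k + k² (U(k) = (k² + k/((2*k))) + k = (k² + (1/(2*k))*k) + k = (k² + ½) + k = (½ + k²) + k = ½ + k + k²)
25102/(-37230) + (6*(3 + U(-4)) - 25*(-22))/(-45095) = 25102/(-37230) + (6*(3 + (½ - 4 + (-4)²)) - 25*(-22))/(-45095) = 25102*(-1/37230) + (6*(3 + (½ - 4 + 16)) + 550)*(-1/45095) = -12551/18615 + (6*(3 + 25/2) + 550)*(-1/45095) = -12551/18615 + (6*(31/2) + 550)*(-1/45095) = -12551/18615 + (93 + 550)*(-1/45095) = -12551/18615 + 643*(-1/45095) = -12551/18615 - 643/45095 = -115591358/167888685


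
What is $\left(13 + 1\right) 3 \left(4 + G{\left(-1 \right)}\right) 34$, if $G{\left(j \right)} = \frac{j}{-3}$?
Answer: $6188$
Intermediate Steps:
$G{\left(j \right)} = - \frac{j}{3}$ ($G{\left(j \right)} = j \left(- \frac{1}{3}\right) = - \frac{j}{3}$)
$\left(13 + 1\right) 3 \left(4 + G{\left(-1 \right)}\right) 34 = \left(13 + 1\right) 3 \left(4 - - \frac{1}{3}\right) 34 = 14 \cdot 3 \left(4 + \frac{1}{3}\right) 34 = 14 \cdot 3 \cdot \frac{13}{3} \cdot 34 = 14 \cdot 13 \cdot 34 = 182 \cdot 34 = 6188$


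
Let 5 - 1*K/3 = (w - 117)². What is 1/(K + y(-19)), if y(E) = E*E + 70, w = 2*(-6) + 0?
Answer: -1/49477 ≈ -2.0211e-5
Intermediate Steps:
w = -12 (w = -12 + 0 = -12)
y(E) = 70 + E² (y(E) = E² + 70 = 70 + E²)
K = -49908 (K = 15 - 3*(-12 - 117)² = 15 - 3*(-129)² = 15 - 3*16641 = 15 - 49923 = -49908)
1/(K + y(-19)) = 1/(-49908 + (70 + (-19)²)) = 1/(-49908 + (70 + 361)) = 1/(-49908 + 431) = 1/(-49477) = -1/49477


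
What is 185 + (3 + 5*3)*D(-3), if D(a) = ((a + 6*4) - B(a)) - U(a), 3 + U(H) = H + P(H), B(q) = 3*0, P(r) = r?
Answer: 725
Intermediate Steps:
B(q) = 0
U(H) = -3 + 2*H (U(H) = -3 + (H + H) = -3 + 2*H)
D(a) = 27 - a (D(a) = ((a + 6*4) - 1*0) - (-3 + 2*a) = ((a + 24) + 0) + (3 - 2*a) = ((24 + a) + 0) + (3 - 2*a) = (24 + a) + (3 - 2*a) = 27 - a)
185 + (3 + 5*3)*D(-3) = 185 + (3 + 5*3)*(27 - 1*(-3)) = 185 + (3 + 15)*(27 + 3) = 185 + 18*30 = 185 + 540 = 725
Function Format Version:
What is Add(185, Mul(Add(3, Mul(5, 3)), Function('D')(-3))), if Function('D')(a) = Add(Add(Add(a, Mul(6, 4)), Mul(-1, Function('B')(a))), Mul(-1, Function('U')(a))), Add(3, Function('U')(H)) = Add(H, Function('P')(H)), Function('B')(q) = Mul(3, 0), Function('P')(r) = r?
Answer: 725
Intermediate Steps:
Function('B')(q) = 0
Function('U')(H) = Add(-3, Mul(2, H)) (Function('U')(H) = Add(-3, Add(H, H)) = Add(-3, Mul(2, H)))
Function('D')(a) = Add(27, Mul(-1, a)) (Function('D')(a) = Add(Add(Add(a, Mul(6, 4)), Mul(-1, 0)), Mul(-1, Add(-3, Mul(2, a)))) = Add(Add(Add(a, 24), 0), Add(3, Mul(-2, a))) = Add(Add(Add(24, a), 0), Add(3, Mul(-2, a))) = Add(Add(24, a), Add(3, Mul(-2, a))) = Add(27, Mul(-1, a)))
Add(185, Mul(Add(3, Mul(5, 3)), Function('D')(-3))) = Add(185, Mul(Add(3, Mul(5, 3)), Add(27, Mul(-1, -3)))) = Add(185, Mul(Add(3, 15), Add(27, 3))) = Add(185, Mul(18, 30)) = Add(185, 540) = 725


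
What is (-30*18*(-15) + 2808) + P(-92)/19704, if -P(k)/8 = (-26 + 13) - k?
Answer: 26866325/2463 ≈ 10908.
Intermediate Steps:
P(k) = 104 + 8*k (P(k) = -8*((-26 + 13) - k) = -8*(-13 - k) = 104 + 8*k)
(-30*18*(-15) + 2808) + P(-92)/19704 = (-30*18*(-15) + 2808) + (104 + 8*(-92))/19704 = (-540*(-15) + 2808) + (104 - 736)*(1/19704) = (8100 + 2808) - 632*1/19704 = 10908 - 79/2463 = 26866325/2463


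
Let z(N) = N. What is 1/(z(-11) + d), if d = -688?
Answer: -1/699 ≈ -0.0014306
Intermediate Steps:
1/(z(-11) + d) = 1/(-11 - 688) = 1/(-699) = -1/699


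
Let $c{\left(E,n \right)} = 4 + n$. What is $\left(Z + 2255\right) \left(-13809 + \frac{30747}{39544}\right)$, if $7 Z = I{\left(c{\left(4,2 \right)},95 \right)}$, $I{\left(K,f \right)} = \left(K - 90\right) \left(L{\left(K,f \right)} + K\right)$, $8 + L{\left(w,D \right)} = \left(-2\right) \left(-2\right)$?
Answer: $- \frac{1218198170619}{39544} \approx -3.0806 \cdot 10^{7}$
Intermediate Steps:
$L{\left(w,D \right)} = -4$ ($L{\left(w,D \right)} = -8 - -4 = -8 + 4 = -4$)
$I{\left(K,f \right)} = \left(-90 + K\right) \left(-4 + K\right)$ ($I{\left(K,f \right)} = \left(K - 90\right) \left(-4 + K\right) = \left(-90 + K\right) \left(-4 + K\right)$)
$Z = -24$ ($Z = \frac{360 + \left(4 + 2\right)^{2} - 94 \left(4 + 2\right)}{7} = \frac{360 + 6^{2} - 564}{7} = \frac{360 + 36 - 564}{7} = \frac{1}{7} \left(-168\right) = -24$)
$\left(Z + 2255\right) \left(-13809 + \frac{30747}{39544}\right) = \left(-24 + 2255\right) \left(-13809 + \frac{30747}{39544}\right) = 2231 \left(-13809 + 30747 \cdot \frac{1}{39544}\right) = 2231 \left(-13809 + \frac{30747}{39544}\right) = 2231 \left(- \frac{546032349}{39544}\right) = - \frac{1218198170619}{39544}$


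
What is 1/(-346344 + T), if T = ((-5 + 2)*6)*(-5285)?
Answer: -1/251214 ≈ -3.9807e-6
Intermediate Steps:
T = 95130 (T = -3*6*(-5285) = -18*(-5285) = 95130)
1/(-346344 + T) = 1/(-346344 + 95130) = 1/(-251214) = -1/251214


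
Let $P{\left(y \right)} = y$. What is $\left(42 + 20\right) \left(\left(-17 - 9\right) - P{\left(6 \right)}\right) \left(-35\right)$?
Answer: $69440$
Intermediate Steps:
$\left(42 + 20\right) \left(\left(-17 - 9\right) - P{\left(6 \right)}\right) \left(-35\right) = \left(42 + 20\right) \left(\left(-17 - 9\right) - 6\right) \left(-35\right) = 62 \left(-26 - 6\right) \left(-35\right) = 62 \left(-32\right) \left(-35\right) = \left(-1984\right) \left(-35\right) = 69440$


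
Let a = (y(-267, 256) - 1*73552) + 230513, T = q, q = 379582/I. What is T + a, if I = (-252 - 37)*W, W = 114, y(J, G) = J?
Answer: 135843709/867 ≈ 1.5668e+5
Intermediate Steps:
I = -32946 (I = (-252 - 37)*114 = -289*114 = -32946)
q = -9989/867 (q = 379582/(-32946) = 379582*(-1/32946) = -9989/867 ≈ -11.521)
T = -9989/867 ≈ -11.521
a = 156694 (a = (-267 - 1*73552) + 230513 = (-267 - 73552) + 230513 = -73819 + 230513 = 156694)
T + a = -9989/867 + 156694 = 135843709/867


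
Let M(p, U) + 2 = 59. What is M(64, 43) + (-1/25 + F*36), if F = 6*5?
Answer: 28424/25 ≈ 1137.0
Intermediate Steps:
M(p, U) = 57 (M(p, U) = -2 + 59 = 57)
F = 30
M(64, 43) + (-1/25 + F*36) = 57 + (-1/25 + 30*36) = 57 + (-1*1/25 + 1080) = 57 + (-1/25 + 1080) = 57 + 26999/25 = 28424/25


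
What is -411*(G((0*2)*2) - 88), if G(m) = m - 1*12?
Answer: 41100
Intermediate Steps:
G(m) = -12 + m (G(m) = m - 12 = -12 + m)
-411*(G((0*2)*2) - 88) = -411*((-12 + (0*2)*2) - 88) = -411*((-12 + 0*2) - 88) = -411*((-12 + 0) - 88) = -411*(-12 - 88) = -411*(-100) = 41100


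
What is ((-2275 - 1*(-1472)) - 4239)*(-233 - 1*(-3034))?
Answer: -14122642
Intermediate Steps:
((-2275 - 1*(-1472)) - 4239)*(-233 - 1*(-3034)) = ((-2275 + 1472) - 4239)*(-233 + 3034) = (-803 - 4239)*2801 = -5042*2801 = -14122642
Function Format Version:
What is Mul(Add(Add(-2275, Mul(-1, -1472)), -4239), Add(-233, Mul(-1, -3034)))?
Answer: -14122642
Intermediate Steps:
Mul(Add(Add(-2275, Mul(-1, -1472)), -4239), Add(-233, Mul(-1, -3034))) = Mul(Add(Add(-2275, 1472), -4239), Add(-233, 3034)) = Mul(Add(-803, -4239), 2801) = Mul(-5042, 2801) = -14122642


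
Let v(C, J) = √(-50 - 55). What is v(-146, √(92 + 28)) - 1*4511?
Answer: -4511 + I*√105 ≈ -4511.0 + 10.247*I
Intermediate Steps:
v(C, J) = I*√105 (v(C, J) = √(-105) = I*√105)
v(-146, √(92 + 28)) - 1*4511 = I*√105 - 1*4511 = I*√105 - 4511 = -4511 + I*√105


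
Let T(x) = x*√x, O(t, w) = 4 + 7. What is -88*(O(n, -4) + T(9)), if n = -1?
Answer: -3344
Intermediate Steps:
O(t, w) = 11
T(x) = x^(3/2)
-88*(O(n, -4) + T(9)) = -88*(11 + 9^(3/2)) = -88*(11 + 27) = -88*38 = -3344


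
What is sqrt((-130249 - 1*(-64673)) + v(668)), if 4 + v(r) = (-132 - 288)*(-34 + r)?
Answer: 2*I*sqrt(82965) ≈ 576.07*I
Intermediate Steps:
v(r) = 14276 - 420*r (v(r) = -4 + (-132 - 288)*(-34 + r) = -4 - 420*(-34 + r) = -4 + (14280 - 420*r) = 14276 - 420*r)
sqrt((-130249 - 1*(-64673)) + v(668)) = sqrt((-130249 - 1*(-64673)) + (14276 - 420*668)) = sqrt((-130249 + 64673) + (14276 - 280560)) = sqrt(-65576 - 266284) = sqrt(-331860) = 2*I*sqrt(82965)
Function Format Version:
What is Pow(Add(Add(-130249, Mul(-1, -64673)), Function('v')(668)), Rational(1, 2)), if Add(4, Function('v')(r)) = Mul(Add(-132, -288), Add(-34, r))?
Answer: Mul(2, I, Pow(82965, Rational(1, 2))) ≈ Mul(576.07, I)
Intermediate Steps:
Function('v')(r) = Add(14276, Mul(-420, r)) (Function('v')(r) = Add(-4, Mul(Add(-132, -288), Add(-34, r))) = Add(-4, Mul(-420, Add(-34, r))) = Add(-4, Add(14280, Mul(-420, r))) = Add(14276, Mul(-420, r)))
Pow(Add(Add(-130249, Mul(-1, -64673)), Function('v')(668)), Rational(1, 2)) = Pow(Add(Add(-130249, Mul(-1, -64673)), Add(14276, Mul(-420, 668))), Rational(1, 2)) = Pow(Add(Add(-130249, 64673), Add(14276, -280560)), Rational(1, 2)) = Pow(Add(-65576, -266284), Rational(1, 2)) = Pow(-331860, Rational(1, 2)) = Mul(2, I, Pow(82965, Rational(1, 2)))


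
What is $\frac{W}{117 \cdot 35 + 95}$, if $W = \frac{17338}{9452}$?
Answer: $\frac{8669}{19801940} \approx 0.00043779$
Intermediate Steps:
$W = \frac{8669}{4726}$ ($W = 17338 \cdot \frac{1}{9452} = \frac{8669}{4726} \approx 1.8343$)
$\frac{W}{117 \cdot 35 + 95} = \frac{8669}{4726 \left(117 \cdot 35 + 95\right)} = \frac{8669}{4726 \left(4095 + 95\right)} = \frac{8669}{4726 \cdot 4190} = \frac{8669}{4726} \cdot \frac{1}{4190} = \frac{8669}{19801940}$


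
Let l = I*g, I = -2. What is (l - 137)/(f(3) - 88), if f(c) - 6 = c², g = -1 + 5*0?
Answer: 135/73 ≈ 1.8493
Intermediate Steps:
g = -1 (g = -1 + 0 = -1)
l = 2 (l = -2*(-1) = 2)
f(c) = 6 + c²
(l - 137)/(f(3) - 88) = (2 - 137)/((6 + 3²) - 88) = -135/((6 + 9) - 88) = -135/(15 - 88) = -135/(-73) = -1/73*(-135) = 135/73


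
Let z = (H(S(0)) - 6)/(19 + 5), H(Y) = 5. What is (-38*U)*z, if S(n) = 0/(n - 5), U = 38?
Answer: 361/6 ≈ 60.167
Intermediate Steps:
S(n) = 0 (S(n) = 0/(-5 + n) = 0)
z = -1/24 (z = (5 - 6)/(19 + 5) = -1/24 ≈ -0.041667)
(-38*U)*z = -38*38*(-1/24) = -1444*(-1/24) = 361/6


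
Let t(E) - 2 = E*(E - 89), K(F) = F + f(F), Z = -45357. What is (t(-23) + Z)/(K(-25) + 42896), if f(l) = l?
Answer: -42779/42846 ≈ -0.99844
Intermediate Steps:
K(F) = 2*F (K(F) = F + F = 2*F)
t(E) = 2 + E*(-89 + E) (t(E) = 2 + E*(E - 89) = 2 + E*(-89 + E))
(t(-23) + Z)/(K(-25) + 42896) = ((2 + (-23)² - 89*(-23)) - 45357)/(2*(-25) + 42896) = ((2 + 529 + 2047) - 45357)/(-50 + 42896) = (2578 - 45357)/42846 = -42779*1/42846 = -42779/42846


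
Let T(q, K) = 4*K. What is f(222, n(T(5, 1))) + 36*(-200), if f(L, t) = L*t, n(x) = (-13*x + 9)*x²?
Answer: -159936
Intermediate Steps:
n(x) = x²*(9 - 13*x) (n(x) = (9 - 13*x)*x² = x²*(9 - 13*x))
f(222, n(T(5, 1))) + 36*(-200) = 222*((4*1)²*(9 - 52)) + 36*(-200) = 222*(4²*(9 - 13*4)) - 7200 = 222*(16*(9 - 52)) - 7200 = 222*(16*(-43)) - 7200 = 222*(-688) - 7200 = -152736 - 7200 = -159936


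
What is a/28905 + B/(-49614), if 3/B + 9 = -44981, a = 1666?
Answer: 49583134633/860264389644 ≈ 0.057637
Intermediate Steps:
B = -3/44990 (B = 3/(-9 - 44981) = 3/(-44990) = 3*(-1/44990) = -3/44990 ≈ -6.6682e-5)
a/28905 + B/(-49614) = 1666/28905 - 3/44990/(-49614) = 1666*(1/28905) - 3/44990*(-1/49614) = 1666/28905 + 1/744044620 = 49583134633/860264389644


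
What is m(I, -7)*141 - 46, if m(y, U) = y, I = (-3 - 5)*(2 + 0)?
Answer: -2302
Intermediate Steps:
I = -16 (I = -8*2 = -16)
m(I, -7)*141 - 46 = -16*141 - 46 = -2256 - 46 = -2302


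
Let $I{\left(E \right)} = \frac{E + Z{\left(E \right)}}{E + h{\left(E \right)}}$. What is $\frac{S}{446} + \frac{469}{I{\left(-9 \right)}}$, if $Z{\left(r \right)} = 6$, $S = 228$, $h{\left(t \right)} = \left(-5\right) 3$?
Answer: $\frac{836810}{223} \approx 3752.5$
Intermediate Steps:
$h{\left(t \right)} = -15$
$I{\left(E \right)} = \frac{6 + E}{-15 + E}$ ($I{\left(E \right)} = \frac{E + 6}{E - 15} = \frac{6 + E}{-15 + E}$)
$\frac{S}{446} + \frac{469}{I{\left(-9 \right)}} = \frac{228}{446} + \frac{469}{\frac{1}{-15 - 9} \left(6 - 9\right)} = 228 \cdot \frac{1}{446} + \frac{469}{\frac{1}{-24} \left(-3\right)} = \frac{114}{223} + \frac{469}{\left(- \frac{1}{24}\right) \left(-3\right)} = \frac{114}{223} + 469 \frac{1}{\frac{1}{8}} = \frac{114}{223} + 469 \cdot 8 = \frac{114}{223} + 3752 = \frac{836810}{223}$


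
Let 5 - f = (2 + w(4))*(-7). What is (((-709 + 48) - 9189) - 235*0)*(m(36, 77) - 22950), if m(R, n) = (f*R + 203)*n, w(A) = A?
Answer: -1211205250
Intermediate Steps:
f = 47 (f = 5 - (2 + 4)*(-7) = 5 - 6*(-7) = 5 - 1*(-42) = 5 + 42 = 47)
m(R, n) = n*(203 + 47*R) (m(R, n) = (47*R + 203)*n = (203 + 47*R)*n = n*(203 + 47*R))
(((-709 + 48) - 9189) - 235*0)*(m(36, 77) - 22950) = (((-709 + 48) - 9189) - 235*0)*(77*(203 + 47*36) - 22950) = ((-661 - 9189) + 0)*(77*(203 + 1692) - 22950) = (-9850 + 0)*(77*1895 - 22950) = -9850*(145915 - 22950) = -9850*122965 = -1211205250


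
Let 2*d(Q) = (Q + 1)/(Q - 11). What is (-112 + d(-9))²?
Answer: 312481/25 ≈ 12499.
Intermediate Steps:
d(Q) = (1 + Q)/(2*(-11 + Q)) (d(Q) = ((Q + 1)/(Q - 11))/2 = ((1 + Q)/(-11 + Q))/2 = (1 + Q)/(2*(-11 + Q)))
(-112 + d(-9))² = (-112 + (1 - 9)/(2*(-11 - 9)))² = (-112 + (½)*(-8)/(-20))² = (-112 + (½)*(-1/20)*(-8))² = (-112 + ⅕)² = (-559/5)² = 312481/25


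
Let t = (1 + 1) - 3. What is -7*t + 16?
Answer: 23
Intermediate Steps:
t = -1 (t = 2 - 3 = -1)
-7*t + 16 = -7*(-1) + 16 = 7 + 16 = 23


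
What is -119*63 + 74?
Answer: -7423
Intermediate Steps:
-119*63 + 74 = -7497 + 74 = -7423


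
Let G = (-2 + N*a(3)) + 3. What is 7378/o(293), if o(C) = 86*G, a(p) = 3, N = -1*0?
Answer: 3689/43 ≈ 85.791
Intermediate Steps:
N = 0
G = 1 (G = (-2 + 0*3) + 3 = (-2 + 0) + 3 = -2 + 3 = 1)
o(C) = 86 (o(C) = 86*1 = 86)
7378/o(293) = 7378/86 = 7378*(1/86) = 3689/43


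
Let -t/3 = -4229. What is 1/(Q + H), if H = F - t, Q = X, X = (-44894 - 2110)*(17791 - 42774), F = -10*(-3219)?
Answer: 1/1174320435 ≈ 8.5156e-10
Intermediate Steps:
t = 12687 (t = -3*(-4229) = 12687)
F = 32190
X = 1174300932 (X = -47004*(-24983) = 1174300932)
Q = 1174300932
H = 19503 (H = 32190 - 1*12687 = 32190 - 12687 = 19503)
1/(Q + H) = 1/(1174300932 + 19503) = 1/1174320435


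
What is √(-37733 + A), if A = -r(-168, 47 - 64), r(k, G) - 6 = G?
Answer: I*√37722 ≈ 194.22*I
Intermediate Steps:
r(k, G) = 6 + G
A = 11 (A = -(6 + (47 - 64)) = -(6 - 17) = -1*(-11) = 11)
√(-37733 + A) = √(-37733 + 11) = √(-37722) = I*√37722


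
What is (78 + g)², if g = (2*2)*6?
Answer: 10404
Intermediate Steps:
g = 24 (g = 4*6 = 24)
(78 + g)² = (78 + 24)² = 102² = 10404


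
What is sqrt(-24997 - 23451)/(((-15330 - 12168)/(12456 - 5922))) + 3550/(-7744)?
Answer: -1775/3872 - 8712*I*sqrt(757)/4583 ≈ -0.45842 - 52.302*I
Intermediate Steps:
sqrt(-24997 - 23451)/(((-15330 - 12168)/(12456 - 5922))) + 3550/(-7744) = sqrt(-48448)/((-27498/6534)) + 3550*(-1/7744) = (8*I*sqrt(757))/((-27498*1/6534)) - 1775/3872 = (8*I*sqrt(757))/(-4583/1089) - 1775/3872 = (8*I*sqrt(757))*(-1089/4583) - 1775/3872 = -8712*I*sqrt(757)/4583 - 1775/3872 = -1775/3872 - 8712*I*sqrt(757)/4583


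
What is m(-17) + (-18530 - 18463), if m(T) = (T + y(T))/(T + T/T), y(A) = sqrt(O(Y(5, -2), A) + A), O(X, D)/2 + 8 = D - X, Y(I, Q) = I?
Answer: -591871/16 - I*sqrt(77)/16 ≈ -36992.0 - 0.54844*I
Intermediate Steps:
O(X, D) = -16 - 2*X + 2*D (O(X, D) = -16 + 2*(D - X) = -16 + (-2*X + 2*D) = -16 - 2*X + 2*D)
y(A) = sqrt(-26 + 3*A) (y(A) = sqrt((-16 - 2*5 + 2*A) + A) = sqrt((-16 - 10 + 2*A) + A) = sqrt((-26 + 2*A) + A) = sqrt(-26 + 3*A))
m(T) = (T + sqrt(-26 + 3*T))/(1 + T) (m(T) = (T + sqrt(-26 + 3*T))/(T + T/T) = (T + sqrt(-26 + 3*T))/(T + 1) = (T + sqrt(-26 + 3*T))/(1 + T))
m(-17) + (-18530 - 18463) = (-17 + sqrt(-26 + 3*(-17)))/(1 - 17) + (-18530 - 18463) = (-17 + sqrt(-26 - 51))/(-16) - 36993 = -(-17 + sqrt(-77))/16 - 36993 = -(-17 + I*sqrt(77))/16 - 36993 = (17/16 - I*sqrt(77)/16) - 36993 = -591871/16 - I*sqrt(77)/16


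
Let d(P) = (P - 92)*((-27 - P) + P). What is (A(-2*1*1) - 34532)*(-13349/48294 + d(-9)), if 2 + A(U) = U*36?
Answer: -2278534982867/24147 ≈ -9.4361e+7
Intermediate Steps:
d(P) = 2484 - 27*P (d(P) = (-92 + P)*(-27) = 2484 - 27*P)
A(U) = -2 + 36*U (A(U) = -2 + U*36 = -2 + 36*U)
(A(-2*1*1) - 34532)*(-13349/48294 + d(-9)) = ((-2 + 36*(-2*1*1)) - 34532)*(-13349/48294 + (2484 - 27*(-9))) = ((-2 + 36*(-2*1)) - 34532)*(-13349*1/48294 + (2484 + 243)) = ((-2 + 36*(-2)) - 34532)*(-13349/48294 + 2727) = ((-2 - 72) - 34532)*(131684389/48294) = (-74 - 34532)*(131684389/48294) = -34606*131684389/48294 = -2278534982867/24147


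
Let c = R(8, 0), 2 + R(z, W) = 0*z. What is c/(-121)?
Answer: 2/121 ≈ 0.016529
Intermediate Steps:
R(z, W) = -2 (R(z, W) = -2 + 0*z = -2 + 0 = -2)
c = -2
c/(-121) = -2/(-121) = -1/121*(-2) = 2/121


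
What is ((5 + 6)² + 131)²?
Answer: 63504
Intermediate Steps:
((5 + 6)² + 131)² = (11² + 131)² = (121 + 131)² = 252² = 63504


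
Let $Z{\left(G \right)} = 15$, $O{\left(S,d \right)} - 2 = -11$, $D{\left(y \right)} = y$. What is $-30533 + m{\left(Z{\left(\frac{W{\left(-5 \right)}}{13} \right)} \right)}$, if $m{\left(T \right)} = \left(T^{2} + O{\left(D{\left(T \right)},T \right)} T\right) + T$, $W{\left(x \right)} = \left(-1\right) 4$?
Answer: $-30428$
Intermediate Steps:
$W{\left(x \right)} = -4$
$O{\left(S,d \right)} = -9$ ($O{\left(S,d \right)} = 2 - 11 = -9$)
$m{\left(T \right)} = T^{2} - 8 T$ ($m{\left(T \right)} = \left(T^{2} - 9 T\right) + T = T^{2} - 8 T$)
$-30533 + m{\left(Z{\left(\frac{W{\left(-5 \right)}}{13} \right)} \right)} = -30533 + 15 \left(-8 + 15\right) = -30533 + 15 \cdot 7 = -30533 + 105 = -30428$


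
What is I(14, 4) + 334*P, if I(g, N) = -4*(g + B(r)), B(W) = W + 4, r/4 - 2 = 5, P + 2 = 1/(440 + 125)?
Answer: -481046/565 ≈ -851.41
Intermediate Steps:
P = -1129/565 (P = -2 + 1/(440 + 125) = -2 + 1/565 = -1129/565 ≈ -1.9982)
r = 28 (r = 8 + 4*5 = 8 + 20 = 28)
B(W) = 4 + W
I(g, N) = -128 - 4*g (I(g, N) = -4*(g + (4 + 28)) = -4*(g + 32) = -4*(32 + g) = -128 - 4*g)
I(14, 4) + 334*P = (-128 - 4*14) + 334*(-1129/565) = (-128 - 56) - 377086/565 = -184 - 377086/565 = -481046/565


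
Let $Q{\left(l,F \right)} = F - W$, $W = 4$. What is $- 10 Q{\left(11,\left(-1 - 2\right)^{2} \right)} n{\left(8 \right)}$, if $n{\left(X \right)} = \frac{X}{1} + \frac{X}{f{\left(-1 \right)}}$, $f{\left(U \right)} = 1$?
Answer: $-800$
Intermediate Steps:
$Q{\left(l,F \right)} = -4 + F$ ($Q{\left(l,F \right)} = F - 4 = -4 + F$)
$n{\left(X \right)} = 2 X$ ($n{\left(X \right)} = \frac{X}{1} + \frac{X}{1} = X 1 + X 1 = X + X = 2 X$)
$- 10 Q{\left(11,\left(-1 - 2\right)^{2} \right)} n{\left(8 \right)} = - 10 \left(-4 + \left(-1 - 2\right)^{2}\right) 2 \cdot 8 = - 10 \left(-4 + \left(-3\right)^{2}\right) 16 = - 10 \left(-4 + 9\right) 16 = \left(-10\right) 5 \cdot 16 = \left(-50\right) 16 = -800$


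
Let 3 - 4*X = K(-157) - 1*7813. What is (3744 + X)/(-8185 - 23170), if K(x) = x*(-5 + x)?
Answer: 1321/62710 ≈ 0.021065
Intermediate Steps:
X = -8809/2 (X = ¾ - (-157*(-5 - 157) - 1*7813)/4 = ¾ - (-157*(-162) - 7813)/4 = ¾ - (25434 - 7813)/4 = ¾ - ¼*17621 = ¾ - 17621/4 = -8809/2 ≈ -4404.5)
(3744 + X)/(-8185 - 23170) = (3744 - 8809/2)/(-8185 - 23170) = -1321/2/(-31355) = -1321/2*(-1/31355) = 1321/62710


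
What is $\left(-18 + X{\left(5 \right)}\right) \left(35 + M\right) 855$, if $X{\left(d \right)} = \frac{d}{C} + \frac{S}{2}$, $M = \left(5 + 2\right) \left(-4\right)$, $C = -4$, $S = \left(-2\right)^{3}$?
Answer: $- \frac{556605}{4} \approx -1.3915 \cdot 10^{5}$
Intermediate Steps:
$S = -8$
$M = -28$ ($M = 7 \left(-4\right) = -28$)
$X{\left(d \right)} = -4 - \frac{d}{4}$ ($X{\left(d \right)} = \frac{d}{-4} - \frac{8}{2} = d \left(- \frac{1}{4}\right) - 4 = - \frac{d}{4} - 4 = -4 - \frac{d}{4}$)
$\left(-18 + X{\left(5 \right)}\right) \left(35 + M\right) 855 = \left(-18 - \frac{21}{4}\right) \left(35 - 28\right) 855 = \left(-18 - \frac{21}{4}\right) 7 \cdot 855 = \left(- \frac{93}{4}\right) 7 \cdot 855 = \left(- \frac{651}{4}\right) 855 = - \frac{556605}{4}$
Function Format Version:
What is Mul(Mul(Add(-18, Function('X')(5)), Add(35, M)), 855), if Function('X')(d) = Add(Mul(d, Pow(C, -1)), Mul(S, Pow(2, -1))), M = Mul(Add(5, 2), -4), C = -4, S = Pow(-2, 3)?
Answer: Rational(-556605, 4) ≈ -1.3915e+5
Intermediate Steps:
S = -8
M = -28 (M = Mul(7, -4) = -28)
Function('X')(d) = Add(-4, Mul(Rational(-1, 4), d)) (Function('X')(d) = Add(Mul(d, Pow(-4, -1)), Mul(-8, Pow(2, -1))) = Add(Mul(d, Rational(-1, 4)), Mul(-8, Rational(1, 2))) = Add(Mul(Rational(-1, 4), d), -4) = Add(-4, Mul(Rational(-1, 4), d)))
Mul(Mul(Add(-18, Function('X')(5)), Add(35, M)), 855) = Mul(Mul(Add(-18, Add(-4, Mul(Rational(-1, 4), 5))), Add(35, -28)), 855) = Mul(Mul(Add(-18, Add(-4, Rational(-5, 4))), 7), 855) = Mul(Mul(Add(-18, Rational(-21, 4)), 7), 855) = Mul(Mul(Rational(-93, 4), 7), 855) = Mul(Rational(-651, 4), 855) = Rational(-556605, 4)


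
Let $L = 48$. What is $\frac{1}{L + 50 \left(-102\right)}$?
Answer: $- \frac{1}{5052} \approx -0.00019794$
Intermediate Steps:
$\frac{1}{L + 50 \left(-102\right)} = \frac{1}{48 + 50 \left(-102\right)} = \frac{1}{48 - 5100} = \frac{1}{-5052} = - \frac{1}{5052}$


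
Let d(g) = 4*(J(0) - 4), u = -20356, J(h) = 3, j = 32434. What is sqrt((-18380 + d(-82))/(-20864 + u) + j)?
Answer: sqrt(382701326070)/3435 ≈ 180.10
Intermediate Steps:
d(g) = -4 (d(g) = 4*(3 - 4) = 4*(-1) = -4)
sqrt((-18380 + d(-82))/(-20864 + u) + j) = sqrt((-18380 - 4)/(-20864 - 20356) + 32434) = sqrt(-18384/(-41220) + 32434) = sqrt(-18384*(-1/41220) + 32434) = sqrt(1532/3435 + 32434) = sqrt(111412322/3435) = sqrt(382701326070)/3435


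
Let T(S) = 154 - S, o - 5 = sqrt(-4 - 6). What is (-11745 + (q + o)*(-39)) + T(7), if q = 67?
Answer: -14406 - 39*I*sqrt(10) ≈ -14406.0 - 123.33*I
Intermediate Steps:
o = 5 + I*sqrt(10) (o = 5 + sqrt(-4 - 6) = 5 + sqrt(-10) = 5 + I*sqrt(10) ≈ 5.0 + 3.1623*I)
(-11745 + (q + o)*(-39)) + T(7) = (-11745 + (67 + (5 + I*sqrt(10)))*(-39)) + (154 - 1*7) = (-11745 + (72 + I*sqrt(10))*(-39)) + (154 - 7) = (-11745 + (-2808 - 39*I*sqrt(10))) + 147 = (-14553 - 39*I*sqrt(10)) + 147 = -14406 - 39*I*sqrt(10)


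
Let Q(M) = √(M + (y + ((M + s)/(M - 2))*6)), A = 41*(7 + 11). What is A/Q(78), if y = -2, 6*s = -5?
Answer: 1476*√118541/6239 ≈ 81.453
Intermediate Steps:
s = -⅚ (s = (⅙)*(-5) = -⅚ ≈ -0.83333)
A = 738 (A = 41*18 = 738)
Q(M) = √(-2 + M + 6*(-⅚ + M)/(-2 + M)) (Q(M) = √(M + (-2 + ((M - ⅚)/(M - 2))*6)) = √(M + (-2 + ((-⅚ + M)/(-2 + M))*6)) = √(M + (-2 + 6*(-⅚ + M)/(-2 + M))) = √(-2 + M + 6*(-⅚ + M)/(-2 + M)))
A/Q(78) = 738/(√((-1 + 78² + 2*78)/(-2 + 78))) = 738/(√((-1 + 6084 + 156)/76)) = 738/(√((1/76)*6239)) = 738/(√(6239/76)) = 738/((√118541/38)) = 738*(2*√118541/6239) = 1476*√118541/6239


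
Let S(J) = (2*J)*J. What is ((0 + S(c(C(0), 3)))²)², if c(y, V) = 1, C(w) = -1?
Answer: 16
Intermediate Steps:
S(J) = 2*J²
((0 + S(c(C(0), 3)))²)² = ((0 + 2*1²)²)² = ((0 + 2*1)²)² = ((0 + 2)²)² = (2²)² = 4² = 16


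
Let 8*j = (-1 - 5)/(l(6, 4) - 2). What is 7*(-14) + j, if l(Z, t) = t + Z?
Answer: -3139/32 ≈ -98.094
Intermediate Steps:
l(Z, t) = Z + t
j = -3/32 (j = ((-1 - 5)/((6 + 4) - 2))/8 = (-6/(10 - 2))/8 = (-6/8)/8 = (-6*⅛)/8 = (⅛)*(-¾) = -3/32 ≈ -0.093750)
7*(-14) + j = 7*(-14) - 3/32 = -98 - 3/32 = -3139/32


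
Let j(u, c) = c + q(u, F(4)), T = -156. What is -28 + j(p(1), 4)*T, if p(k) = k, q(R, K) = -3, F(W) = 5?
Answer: -184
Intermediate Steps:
j(u, c) = -3 + c (j(u, c) = c - 3 = -3 + c)
-28 + j(p(1), 4)*T = -28 + (-3 + 4)*(-156) = -28 + 1*(-156) = -28 - 156 = -184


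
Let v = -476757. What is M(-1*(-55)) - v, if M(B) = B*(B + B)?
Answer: 482807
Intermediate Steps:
M(B) = 2*B**2 (M(B) = B*(2*B) = 2*B**2)
M(-1*(-55)) - v = 2*(-1*(-55))**2 - 1*(-476757) = 2*55**2 + 476757 = 2*3025 + 476757 = 6050 + 476757 = 482807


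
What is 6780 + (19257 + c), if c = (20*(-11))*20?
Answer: 21637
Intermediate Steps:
c = -4400 (c = -220*20 = -4400)
6780 + (19257 + c) = 6780 + (19257 - 4400) = 6780 + 14857 = 21637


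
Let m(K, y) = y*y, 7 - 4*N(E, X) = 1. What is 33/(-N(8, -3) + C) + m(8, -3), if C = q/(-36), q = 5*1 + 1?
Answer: -54/5 ≈ -10.800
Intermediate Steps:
N(E, X) = 3/2 (N(E, X) = 7/4 - 1/4*1 = 7/4 - 1/4 = 3/2)
m(K, y) = y**2
q = 6 (q = 5 + 1 = 6)
C = -1/6 (C = 6/(-36) = 6*(-1/36) = -1/6 ≈ -0.16667)
33/(-N(8, -3) + C) + m(8, -3) = 33/(-1*3/2 - 1/6) + (-3)**2 = 33/(-3/2 - 1/6) + 9 = 33/(-5/3) + 9 = 33*(-3/5) + 9 = -99/5 + 9 = -54/5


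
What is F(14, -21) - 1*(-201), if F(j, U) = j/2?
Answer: 208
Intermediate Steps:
F(j, U) = j/2 (F(j, U) = j*(½) = j/2)
F(14, -21) - 1*(-201) = (½)*14 - 1*(-201) = 7 + 201 = 208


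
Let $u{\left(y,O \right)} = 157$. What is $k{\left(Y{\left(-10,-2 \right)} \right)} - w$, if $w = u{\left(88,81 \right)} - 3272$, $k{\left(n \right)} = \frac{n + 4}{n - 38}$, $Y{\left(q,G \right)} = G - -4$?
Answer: $\frac{18689}{6} \approx 3114.8$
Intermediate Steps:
$Y{\left(q,G \right)} = 4 + G$ ($Y{\left(q,G \right)} = G + 4 = 4 + G$)
$k{\left(n \right)} = \frac{4 + n}{-38 + n}$
$w = -3115$ ($w = 157 - 3272 = -3115$)
$k{\left(Y{\left(-10,-2 \right)} \right)} - w = \frac{4 + \left(4 - 2\right)}{-38 + \left(4 - 2\right)} - -3115 = \frac{4 + 2}{-38 + 2} + 3115 = \frac{1}{-36} \cdot 6 + 3115 = \left(- \frac{1}{36}\right) 6 + 3115 = - \frac{1}{6} + 3115 = \frac{18689}{6}$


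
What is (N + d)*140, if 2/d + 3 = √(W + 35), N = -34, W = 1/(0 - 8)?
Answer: -326200/69 + 560*√62/69 ≈ -4663.6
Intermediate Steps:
W = -⅛ (W = 1/(-8) = -⅛ ≈ -0.12500)
d = 2/(-3 + 3*√62/4) (d = 2/(-3 + √(-⅛ + 35)) = 2/(-3 + √(279/8)) = 2/(-3 + 3*√62/4) ≈ 0.68835)
(N + d)*140 = (-34 + (16/69 + 4*√62/69))*140 = (-2330/69 + 4*√62/69)*140 = -326200/69 + 560*√62/69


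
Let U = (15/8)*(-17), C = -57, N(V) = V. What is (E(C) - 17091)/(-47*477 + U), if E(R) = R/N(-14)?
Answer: 318956/419083 ≈ 0.76108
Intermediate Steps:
U = -255/8 (U = ((1/8)*15)*(-17) = (15/8)*(-17) = -255/8 ≈ -31.875)
E(R) = -R/14 (E(R) = R/(-14) = R*(-1/14) = -R/14)
(E(C) - 17091)/(-47*477 + U) = (-1/14*(-57) - 17091)/(-47*477 - 255/8) = (57/14 - 17091)/(-22419 - 255/8) = -239217/(14*(-179607/8)) = -239217/14*(-8/179607) = 318956/419083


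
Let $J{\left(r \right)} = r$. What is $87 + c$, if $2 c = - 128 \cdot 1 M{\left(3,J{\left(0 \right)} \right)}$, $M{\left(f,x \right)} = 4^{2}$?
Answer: $-937$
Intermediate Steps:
$M{\left(f,x \right)} = 16$
$c = -1024$ ($c = \frac{\left(-128\right) 1 \cdot 16}{2} = \frac{\left(-128\right) 16}{2} = \frac{1}{2} \left(-2048\right) = -1024$)
$87 + c = 87 - 1024 = -937$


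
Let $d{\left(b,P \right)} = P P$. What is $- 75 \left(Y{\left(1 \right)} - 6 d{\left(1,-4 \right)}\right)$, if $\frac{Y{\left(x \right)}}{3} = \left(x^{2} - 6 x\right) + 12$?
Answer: $5625$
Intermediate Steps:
$d{\left(b,P \right)} = P^{2}$
$Y{\left(x \right)} = 36 - 18 x + 3 x^{2}$ ($Y{\left(x \right)} = 3 \left(\left(x^{2} - 6 x\right) + 12\right) = 3 \left(12 + x^{2} - 6 x\right) = 36 - 18 x + 3 x^{2}$)
$- 75 \left(Y{\left(1 \right)} - 6 d{\left(1,-4 \right)}\right) = - 75 \left(\left(36 - 18 + 3 \cdot 1^{2}\right) - 6 \left(-4\right)^{2}\right) = - 75 \left(\left(36 - 18 + 3 \cdot 1\right) - 96\right) = - 75 \left(\left(36 - 18 + 3\right) - 96\right) = - 75 \left(21 - 96\right) = \left(-75\right) \left(-75\right) = 5625$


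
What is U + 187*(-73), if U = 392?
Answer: -13259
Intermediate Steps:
U + 187*(-73) = 392 + 187*(-73) = 392 - 13651 = -13259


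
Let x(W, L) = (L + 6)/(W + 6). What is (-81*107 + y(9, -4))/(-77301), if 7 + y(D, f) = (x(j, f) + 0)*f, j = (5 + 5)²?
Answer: 153242/1365651 ≈ 0.11221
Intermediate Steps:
j = 100 (j = 10² = 100)
x(W, L) = (6 + L)/(6 + W)
y(D, f) = -7 + f*(3/53 + f/106) (y(D, f) = -7 + ((6 + f)/(6 + 100) + 0)*f = -7 + ((6 + f)/106 + 0)*f = -7 + ((3/53 + f/106) + 0)*f = -7 + (3/53 + f/106)*f = -7 + f*(3/53 + f/106))
(-81*107 + y(9, -4))/(-77301) = (-81*107 + (-7 + (1/106)*(-4)*(6 - 4)))/(-77301) = (-8667 + (-7 + (1/106)*(-4)*2))*(-1/77301) = (-8667 + (-7 - 4/53))*(-1/77301) = (-8667 - 375/53)*(-1/77301) = -459726/53*(-1/77301) = 153242/1365651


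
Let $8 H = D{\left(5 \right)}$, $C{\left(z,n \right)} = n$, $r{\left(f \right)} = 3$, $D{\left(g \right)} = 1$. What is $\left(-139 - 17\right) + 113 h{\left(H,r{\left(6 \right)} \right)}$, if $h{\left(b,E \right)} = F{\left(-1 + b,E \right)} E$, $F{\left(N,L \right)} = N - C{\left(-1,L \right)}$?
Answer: $- \frac{11757}{8} \approx -1469.6$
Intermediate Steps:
$F{\left(N,L \right)} = N - L$
$H = \frac{1}{8}$ ($H = \frac{1}{8} \cdot 1 = \frac{1}{8} \approx 0.125$)
$h{\left(b,E \right)} = E \left(-1 + b - E\right)$ ($h{\left(b,E \right)} = \left(\left(-1 + b\right) - E\right) E = \left(-1 + b - E\right) E = E \left(-1 + b - E\right)$)
$\left(-139 - 17\right) + 113 h{\left(H,r{\left(6 \right)} \right)} = \left(-139 - 17\right) + 113 \cdot 3 \left(-1 + \frac{1}{8} - 3\right) = -156 + 113 \cdot 3 \left(-1 + \frac{1}{8} - 3\right) = -156 + 113 \cdot 3 \left(- \frac{31}{8}\right) = -156 + 113 \left(- \frac{93}{8}\right) = -156 - \frac{10509}{8} = - \frac{11757}{8}$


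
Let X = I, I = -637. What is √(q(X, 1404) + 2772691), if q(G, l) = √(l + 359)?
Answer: √(2772691 + √1763) ≈ 1665.2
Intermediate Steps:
X = -637
q(G, l) = √(359 + l)
√(q(X, 1404) + 2772691) = √(√(359 + 1404) + 2772691) = √(√1763 + 2772691) = √(2772691 + √1763)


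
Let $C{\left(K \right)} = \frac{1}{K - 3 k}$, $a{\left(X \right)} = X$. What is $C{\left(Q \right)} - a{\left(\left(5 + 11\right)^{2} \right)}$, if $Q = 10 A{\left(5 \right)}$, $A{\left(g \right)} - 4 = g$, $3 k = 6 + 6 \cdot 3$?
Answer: $- \frac{16895}{66} \approx -255.98$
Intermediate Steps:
$k = 8$ ($k = \frac{6 + 6 \cdot 3}{3} = \frac{6 + 18}{3} = \frac{1}{3} \cdot 24 = 8$)
$A{\left(g \right)} = 4 + g$
$Q = 90$ ($Q = 10 \left(4 + 5\right) = 10 \cdot 9 = 90$)
$C{\left(K \right)} = \frac{1}{-24 + K}$ ($C{\left(K \right)} = \frac{1}{K - 24} = \frac{1}{-24 + K}$)
$C{\left(Q \right)} - a{\left(\left(5 + 11\right)^{2} \right)} = \frac{1}{-24 + 90} - \left(5 + 11\right)^{2} = \frac{1}{66} - 16^{2} = \frac{1}{66} - 256 = - \frac{16895}{66}$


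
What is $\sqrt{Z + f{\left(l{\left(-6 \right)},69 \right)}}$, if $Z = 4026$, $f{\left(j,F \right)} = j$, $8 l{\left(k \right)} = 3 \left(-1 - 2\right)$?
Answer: $\frac{\sqrt{64398}}{4} \approx 63.442$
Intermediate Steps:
$l{\left(k \right)} = - \frac{9}{8}$ ($l{\left(k \right)} = \frac{3 \left(-1 - 2\right)}{8} = \frac{3 \left(-3\right)}{8} = \frac{1}{8} \left(-9\right) = - \frac{9}{8}$)
$\sqrt{Z + f{\left(l{\left(-6 \right)},69 \right)}} = \sqrt{4026 - \frac{9}{8}} = \sqrt{\frac{32199}{8}} = \frac{\sqrt{64398}}{4}$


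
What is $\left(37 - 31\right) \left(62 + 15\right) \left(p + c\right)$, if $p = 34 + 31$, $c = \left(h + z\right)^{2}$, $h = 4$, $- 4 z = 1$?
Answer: $\frac{292215}{8} \approx 36527.0$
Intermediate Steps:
$z = - \frac{1}{4}$ ($z = \left(- \frac{1}{4}\right) 1 = - \frac{1}{4} \approx -0.25$)
$c = \frac{225}{16}$ ($c = \left(4 - \frac{1}{4}\right)^{2} = \left(\frac{15}{4}\right)^{2} = \frac{225}{16} \approx 14.063$)
$p = 65$
$\left(37 - 31\right) \left(62 + 15\right) \left(p + c\right) = \left(37 - 31\right) \left(62 + 15\right) \left(65 + \frac{225}{16}\right) = 6 \cdot 77 \cdot \frac{1265}{16} = 462 \cdot \frac{1265}{16} = \frac{292215}{8}$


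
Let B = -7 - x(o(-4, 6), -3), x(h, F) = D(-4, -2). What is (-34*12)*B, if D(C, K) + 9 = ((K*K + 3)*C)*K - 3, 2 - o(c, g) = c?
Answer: 20808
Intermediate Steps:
o(c, g) = 2 - c
D(C, K) = -12 + C*K*(3 + K²) (D(C, K) = -9 + (((K*K + 3)*C)*K - 3) = -9 + (((K² + 3)*C)*K - 3) = -9 + (((3 + K²)*C)*K - 3) = -9 + ((C*(3 + K²))*K - 3) = -9 + (C*K*(3 + K²) - 3) = -9 + (-3 + C*K*(3 + K²)) = -12 + C*K*(3 + K²))
x(h, F) = 44 (x(h, F) = -12 - 4*(-2)³ + 3*(-4)*(-2) = -12 - 4*(-8) + 24 = -12 + 32 + 24 = 44)
B = -51 (B = -7 - 1*44 = -7 - 44 = -51)
(-34*12)*B = -34*12*(-51) = -408*(-51) = 20808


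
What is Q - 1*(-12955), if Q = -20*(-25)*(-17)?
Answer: 4455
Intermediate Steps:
Q = -8500 (Q = 500*(-17) = -8500)
Q - 1*(-12955) = -8500 - 1*(-12955) = -8500 + 12955 = 4455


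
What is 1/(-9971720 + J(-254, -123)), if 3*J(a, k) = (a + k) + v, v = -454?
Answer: -1/9971997 ≈ -1.0028e-7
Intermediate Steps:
J(a, k) = -454/3 + a/3 + k/3 (J(a, k) = ((a + k) - 454)/3 = (-454 + a + k)/3 = -454/3 + a/3 + k/3)
1/(-9971720 + J(-254, -123)) = 1/(-9971720 + (-454/3 + (⅓)*(-254) + (⅓)*(-123))) = 1/(-9971720 + (-454/3 - 254/3 - 41)) = 1/(-9971720 - 277) = 1/(-9971997) = -1/9971997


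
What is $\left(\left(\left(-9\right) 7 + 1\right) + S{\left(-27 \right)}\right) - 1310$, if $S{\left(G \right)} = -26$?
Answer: $-1398$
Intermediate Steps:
$\left(\left(\left(-9\right) 7 + 1\right) + S{\left(-27 \right)}\right) - 1310 = \left(\left(\left(-9\right) 7 + 1\right) - 26\right) - 1310 = \left(\left(-63 + 1\right) - 26\right) - 1310 = \left(-62 - 26\right) - 1310 = -88 - 1310 = -1398$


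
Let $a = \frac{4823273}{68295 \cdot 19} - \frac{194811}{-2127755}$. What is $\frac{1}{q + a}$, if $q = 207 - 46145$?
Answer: $- \frac{552197105355}{25364727519604036} \approx -2.177 \cdot 10^{-5}$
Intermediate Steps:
$q = -45938$ ($q = 207 - 46145 = -45938$)
$a = \frac{2103106193954}{552197105355}$ ($a = \frac{4823273}{1297605} - - \frac{194811}{2127755} = 4823273 \cdot \frac{1}{1297605} + \frac{194811}{2127755} = \frac{4823273}{1297605} + \frac{194811}{2127755} = \frac{2103106193954}{552197105355} \approx 3.8086$)
$\frac{1}{q + a} = \frac{1}{-45938 + \frac{2103106193954}{552197105355}} = \frac{1}{- \frac{25364727519604036}{552197105355}} = - \frac{552197105355}{25364727519604036}$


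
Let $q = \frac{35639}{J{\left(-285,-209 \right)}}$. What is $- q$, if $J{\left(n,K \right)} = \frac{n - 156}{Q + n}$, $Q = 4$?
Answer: $- \frac{10014559}{441} \approx -22709.0$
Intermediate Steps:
$J{\left(n,K \right)} = \frac{-156 + n}{4 + n}$ ($J{\left(n,K \right)} = \frac{n - 156}{4 + n} = \frac{-156 + n}{4 + n}$)
$q = \frac{10014559}{441}$ ($q = \frac{35639}{\frac{1}{4 - 285} \left(-156 - 285\right)} = \frac{35639}{\frac{1}{-281} \left(-441\right)} = \frac{35639}{\left(- \frac{1}{281}\right) \left(-441\right)} = \frac{35639}{\frac{441}{281}} = 35639 \cdot \frac{281}{441} = \frac{10014559}{441} \approx 22709.0$)
$- q = \left(-1\right) \frac{10014559}{441} = - \frac{10014559}{441}$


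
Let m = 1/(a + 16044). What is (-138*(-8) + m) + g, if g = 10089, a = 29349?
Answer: 508083850/45393 ≈ 11193.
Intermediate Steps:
m = 1/45393 (m = 1/(29349 + 16044) = 1/45393 ≈ 2.2030e-5)
(-138*(-8) + m) + g = (-138*(-8) + 1/45393) + 10089 = (1104 + 1/45393) + 10089 = 50113873/45393 + 10089 = 508083850/45393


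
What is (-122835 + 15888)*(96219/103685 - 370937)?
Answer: 17653372541334/445 ≈ 3.9671e+10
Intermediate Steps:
(-122835 + 15888)*(96219/103685 - 370937) = -106947*(96219*(1/103685) - 370937) = -106947*(96219/103685 - 370937) = -106947*(-38460506626/103685) = 17653372541334/445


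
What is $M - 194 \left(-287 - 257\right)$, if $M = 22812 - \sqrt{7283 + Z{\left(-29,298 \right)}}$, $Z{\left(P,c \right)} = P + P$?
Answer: $128263$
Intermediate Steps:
$Z{\left(P,c \right)} = 2 P$
$M = 22727$ ($M = 22812 - \sqrt{7283 + 2 \left(-29\right)} = 22812 - \sqrt{7283 - 58} = 22812 - \sqrt{7225} = 22812 - 85 = 22727$)
$M - 194 \left(-287 - 257\right) = 22727 - 194 \left(-287 - 257\right) = 22727 - 194 \left(-544\right) = 22727 - -105536 = 22727 + 105536 = 128263$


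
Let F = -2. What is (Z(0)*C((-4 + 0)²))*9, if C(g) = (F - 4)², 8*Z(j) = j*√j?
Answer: 0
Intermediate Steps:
Z(j) = j^(3/2)/8 (Z(j) = (j*√j)/8 = j^(3/2)/8)
C(g) = 36 (C(g) = (-2 - 4)² = (-6)² = 36)
(Z(0)*C((-4 + 0)²))*9 = ((0^(3/2)/8)*36)*9 = (((⅛)*0)*36)*9 = (0*36)*9 = 0*9 = 0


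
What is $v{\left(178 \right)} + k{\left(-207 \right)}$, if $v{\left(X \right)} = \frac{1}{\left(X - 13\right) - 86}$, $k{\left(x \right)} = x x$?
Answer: $\frac{3385072}{79} \approx 42849.0$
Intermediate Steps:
$k{\left(x \right)} = x^{2}$
$v{\left(X \right)} = \frac{1}{-99 + X}$ ($v{\left(X \right)} = \frac{1}{\left(-13 + X\right) - 86} = \frac{1}{-99 + X}$)
$v{\left(178 \right)} + k{\left(-207 \right)} = \frac{1}{-99 + 178} + \left(-207\right)^{2} = \frac{1}{79} + 42849 = \frac{3385072}{79}$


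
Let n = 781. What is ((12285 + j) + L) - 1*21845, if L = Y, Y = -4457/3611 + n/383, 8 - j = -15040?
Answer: 7591088504/1383013 ≈ 5488.8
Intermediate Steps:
j = 15048 (j = 8 - 1*(-15040) = 8 + 15040 = 15048)
Y = 1113160/1383013 (Y = -4457/3611 + 781/383 = 1113160/1383013 ≈ 0.80488)
L = 1113160/1383013 ≈ 0.80488
((12285 + j) + L) - 1*21845 = ((12285 + 15048) + 1113160/1383013) - 1*21845 = (27333 + 1113160/1383013) - 21845 = 37803007489/1383013 - 21845 = 7591088504/1383013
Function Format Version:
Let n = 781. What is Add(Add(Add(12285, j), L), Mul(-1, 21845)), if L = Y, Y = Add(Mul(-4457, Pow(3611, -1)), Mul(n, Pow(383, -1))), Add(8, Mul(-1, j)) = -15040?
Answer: Rational(7591088504, 1383013) ≈ 5488.8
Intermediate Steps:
j = 15048 (j = Add(8, Mul(-1, -15040)) = Add(8, 15040) = 15048)
Y = Rational(1113160, 1383013) (Y = Add(Mul(-4457, Pow(3611, -1)), Mul(781, Pow(383, -1))) = Add(Mul(-4457, Rational(1, 3611)), Mul(781, Rational(1, 383))) = Add(Rational(-4457, 3611), Rational(781, 383)) = Rational(1113160, 1383013) ≈ 0.80488)
L = Rational(1113160, 1383013) ≈ 0.80488
Add(Add(Add(12285, j), L), Mul(-1, 21845)) = Add(Add(Add(12285, 15048), Rational(1113160, 1383013)), Mul(-1, 21845)) = Add(Add(27333, Rational(1113160, 1383013)), -21845) = Add(Rational(37803007489, 1383013), -21845) = Rational(7591088504, 1383013)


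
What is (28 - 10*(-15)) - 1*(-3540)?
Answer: 3718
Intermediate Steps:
(28 - 10*(-15)) - 1*(-3540) = (28 + 150) + 3540 = 178 + 3540 = 3718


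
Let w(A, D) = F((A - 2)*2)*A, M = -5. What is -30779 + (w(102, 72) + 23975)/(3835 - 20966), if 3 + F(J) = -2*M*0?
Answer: -527298718/17131 ≈ -30780.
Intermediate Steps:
F(J) = -3 (F(J) = -3 - 2*(-5)*0 = -3 + 10*0 = -3 + 0 = -3)
w(A, D) = -3*A
-30779 + (w(102, 72) + 23975)/(3835 - 20966) = -30779 + (-3*102 + 23975)/(3835 - 20966) = -30779 + (-306 + 23975)/(-17131) = -30779 + 23669*(-1/17131) = -30779 - 23669/17131 = -527298718/17131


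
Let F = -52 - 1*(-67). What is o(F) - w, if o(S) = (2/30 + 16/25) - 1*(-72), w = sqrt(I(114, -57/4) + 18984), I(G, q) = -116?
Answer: 5453/75 - 2*sqrt(4717) ≈ -64.654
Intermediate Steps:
F = 15 (F = -52 + 67 = 15)
w = 2*sqrt(4717) (w = sqrt(-116 + 18984) = sqrt(18868) = 2*sqrt(4717) ≈ 137.36)
o(S) = 5453/75 (o(S) = (2*(1/30) + 16*(1/25)) + 72 = (1/15 + 16/25) + 72 = 53/75 + 72 = 5453/75)
o(F) - w = 5453/75 - 2*sqrt(4717)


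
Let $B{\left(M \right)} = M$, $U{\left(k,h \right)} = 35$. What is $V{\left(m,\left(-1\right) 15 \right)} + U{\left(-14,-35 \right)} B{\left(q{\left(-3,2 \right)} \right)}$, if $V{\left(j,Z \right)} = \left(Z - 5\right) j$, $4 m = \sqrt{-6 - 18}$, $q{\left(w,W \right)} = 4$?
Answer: $140 - 10 i \sqrt{6} \approx 140.0 - 24.495 i$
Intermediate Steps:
$m = \frac{i \sqrt{6}}{2}$ ($m = \frac{\sqrt{-6 - 18}}{4} = \frac{\sqrt{-24}}{4} = \frac{2 i \sqrt{6}}{4} = \frac{i \sqrt{6}}{2} \approx 1.2247 i$)
$V{\left(j,Z \right)} = j \left(-5 + Z\right)$ ($V{\left(j,Z \right)} = \left(-5 + Z\right) j = j \left(-5 + Z\right)$)
$V{\left(m,\left(-1\right) 15 \right)} + U{\left(-14,-35 \right)} B{\left(q{\left(-3,2 \right)} \right)} = \frac{i \sqrt{6}}{2} \left(-5 - 15\right) + 35 \cdot 4 = \frac{i \sqrt{6}}{2} \left(-5 - 15\right) + 140 = \frac{i \sqrt{6}}{2} \left(-20\right) + 140 = - 10 i \sqrt{6} + 140 = 140 - 10 i \sqrt{6}$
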